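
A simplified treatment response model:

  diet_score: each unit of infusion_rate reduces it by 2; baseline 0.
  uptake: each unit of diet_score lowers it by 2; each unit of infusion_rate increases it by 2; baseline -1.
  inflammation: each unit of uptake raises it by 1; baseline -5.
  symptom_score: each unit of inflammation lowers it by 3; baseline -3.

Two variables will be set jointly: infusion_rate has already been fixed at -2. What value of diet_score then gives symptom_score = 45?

With infusion_rate held at -2:
Intervening on diet_score fixes its value directly, overriding its dependence on infusion_rate.
Substituting into the uptake equation gives uptake = -2*diet_score - 5.
So inflammation = -2*diet_score - 10.
symptom_score becomes 6*diet_score + 27.
Solve 6*diet_score + 27 = 45: diet_score = (45 - 27) / 6 = 3.

diet_score = 3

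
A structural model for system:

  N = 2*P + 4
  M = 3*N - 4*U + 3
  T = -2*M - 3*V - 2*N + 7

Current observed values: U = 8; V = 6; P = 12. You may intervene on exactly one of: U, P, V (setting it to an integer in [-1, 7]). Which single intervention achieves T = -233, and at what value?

Intervening on U: with other inputs at their observed values, T = 8*U - 241. Solving for -233 gives U = 1, within [-1, 7].
Intervening on P: T = -16*P + 15. Reaching -233 requires P = 31/2, not an integer.
Intervening on V: T = -3*V - 159. Reaching -233 requires V = 74/3, not an integer.

set U = 1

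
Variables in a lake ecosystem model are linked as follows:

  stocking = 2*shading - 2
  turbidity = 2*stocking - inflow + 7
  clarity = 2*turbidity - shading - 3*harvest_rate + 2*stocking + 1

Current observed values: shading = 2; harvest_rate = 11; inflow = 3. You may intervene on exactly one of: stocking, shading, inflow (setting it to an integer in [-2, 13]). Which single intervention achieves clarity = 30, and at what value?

Intervening on stocking: clarity = 6*stocking - 26. Reaching 30 requires stocking = 28/3, not an integer.
Intervening on shading: with other inputs at their observed values, clarity = 11*shading - 36. Solving for 30 gives shading = 6, within [-2, 13].
Intervening on inflow: clarity = -2*inflow - 8. Reaching 30 requires inflow = -19, outside [-2, 13].

set shading = 6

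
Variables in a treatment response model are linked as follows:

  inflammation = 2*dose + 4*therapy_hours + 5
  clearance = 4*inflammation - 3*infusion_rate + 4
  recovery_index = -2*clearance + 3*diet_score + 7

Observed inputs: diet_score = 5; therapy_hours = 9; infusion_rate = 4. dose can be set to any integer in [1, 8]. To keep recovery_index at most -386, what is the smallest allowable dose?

dose = 6

Substituting into the inflammation equation gives inflammation = 2*dose + 41.
Substituting into the clearance equation gives clearance = 8*dose + 156.
recovery_index becomes -16*dose - 290.
Require -16*dose - 290 ≤ -386, so dose ≥ 6.
The smallest integer in [1, 8] satisfying this is 6.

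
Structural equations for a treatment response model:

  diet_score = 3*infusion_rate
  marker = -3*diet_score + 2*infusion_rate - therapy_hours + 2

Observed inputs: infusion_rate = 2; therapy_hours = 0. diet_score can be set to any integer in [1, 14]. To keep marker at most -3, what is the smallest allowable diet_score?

diet_score = 3

Intervening on diet_score fixes its value directly, overriding its dependence on infusion_rate.
Substituting into the marker equation gives marker = -3*diet_score + 6.
Require -3*diet_score + 6 ≤ -3, so diet_score ≥ 3.
The smallest integer in [1, 14] satisfying this is 3.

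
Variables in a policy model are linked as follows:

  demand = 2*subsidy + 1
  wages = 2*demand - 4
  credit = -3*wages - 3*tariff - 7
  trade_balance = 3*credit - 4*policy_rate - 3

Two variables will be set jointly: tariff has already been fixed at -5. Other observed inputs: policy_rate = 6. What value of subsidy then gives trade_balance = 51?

subsidy = -1

With tariff held at -5:
Substituting into the wages equation gives wages = 4*subsidy - 2.
Substituting into the credit equation gives credit = -12*subsidy + 14.
Substituting into the trade_balance equation gives trade_balance = -36*subsidy + 15.
Solve -36*subsidy + 15 = 51: subsidy = (51 - 15) / -36 = -1.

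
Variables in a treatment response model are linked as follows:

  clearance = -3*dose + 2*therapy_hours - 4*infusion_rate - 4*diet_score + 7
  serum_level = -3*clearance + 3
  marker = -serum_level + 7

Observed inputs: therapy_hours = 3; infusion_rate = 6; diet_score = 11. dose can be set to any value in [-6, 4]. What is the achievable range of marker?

-197 to -107

Substituting into the clearance equation gives clearance = -3*dose - 55.
serum_level becomes 9*dose + 168.
marker becomes -9*dose - 161.
Linear in dose, so extremes are at the endpoints: dose = -6 gives marker = -107; dose = 4 gives marker = -197.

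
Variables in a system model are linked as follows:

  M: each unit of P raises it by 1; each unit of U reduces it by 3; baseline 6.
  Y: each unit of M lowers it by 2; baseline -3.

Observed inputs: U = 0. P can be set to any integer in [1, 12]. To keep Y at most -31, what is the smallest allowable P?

P = 8

Substituting into the M equation gives M = P + 6.
Substituting into the Y equation gives Y = -2*P - 15.
Require -2*P - 15 ≤ -31, so P ≥ 8.
The smallest integer in [1, 12] satisfying this is 8.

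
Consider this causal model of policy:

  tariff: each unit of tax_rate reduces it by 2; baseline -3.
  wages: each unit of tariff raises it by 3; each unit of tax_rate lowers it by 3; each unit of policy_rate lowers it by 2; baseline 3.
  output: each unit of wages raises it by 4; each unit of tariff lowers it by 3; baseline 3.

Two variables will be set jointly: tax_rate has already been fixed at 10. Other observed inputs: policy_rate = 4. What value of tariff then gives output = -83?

With tax_rate held at 10:
Intervening on tariff fixes its value directly, overriding its dependence on tax_rate.
Substituting into the wages equation gives wages = 3*tariff - 35.
This gives output = 9*tariff - 137.
Solve 9*tariff - 137 = -83: tariff = (-83 + 137) / 9 = 6.

tariff = 6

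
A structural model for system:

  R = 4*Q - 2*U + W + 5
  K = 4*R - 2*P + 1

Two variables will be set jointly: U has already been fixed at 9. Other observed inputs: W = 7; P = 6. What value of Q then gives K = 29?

With U held at 9:
Substituting into the R equation gives R = 4*Q - 6.
Substituting into the K equation gives K = 16*Q - 35.
Solve 16*Q - 35 = 29: Q = (29 + 35) / 16 = 4.

Q = 4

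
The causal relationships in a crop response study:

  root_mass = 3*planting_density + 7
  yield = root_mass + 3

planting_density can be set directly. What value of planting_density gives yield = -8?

Substituting into the yield equation gives yield = 3*planting_density + 10.
Solve 3*planting_density + 10 = -8: planting_density = (-8 - 10) / 3 = -6.

planting_density = -6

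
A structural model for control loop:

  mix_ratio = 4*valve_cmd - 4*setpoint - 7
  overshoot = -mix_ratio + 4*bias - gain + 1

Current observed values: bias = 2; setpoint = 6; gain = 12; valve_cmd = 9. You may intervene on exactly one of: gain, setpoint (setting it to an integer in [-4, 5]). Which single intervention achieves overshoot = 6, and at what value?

set gain = -2

Intervening on gain: with other inputs at their observed values, overshoot = -gain + 4. Solving for 6 gives gain = -2, within [-4, 5].
Intervening on setpoint: overshoot = 4*setpoint - 32. Reaching 6 requires setpoint = 19/2, not an integer.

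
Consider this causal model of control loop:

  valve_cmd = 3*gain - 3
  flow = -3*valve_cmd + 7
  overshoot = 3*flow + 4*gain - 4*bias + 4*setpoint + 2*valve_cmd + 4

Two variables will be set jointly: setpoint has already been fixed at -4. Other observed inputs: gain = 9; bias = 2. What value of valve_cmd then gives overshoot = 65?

With setpoint held at -4:
Intervening on valve_cmd fixes its value directly, overriding its dependence on gain.
Substituting into the overshoot equation gives overshoot = -7*valve_cmd + 37.
Solve -7*valve_cmd + 37 = 65: valve_cmd = (65 - 37) / -7 = -4.

valve_cmd = -4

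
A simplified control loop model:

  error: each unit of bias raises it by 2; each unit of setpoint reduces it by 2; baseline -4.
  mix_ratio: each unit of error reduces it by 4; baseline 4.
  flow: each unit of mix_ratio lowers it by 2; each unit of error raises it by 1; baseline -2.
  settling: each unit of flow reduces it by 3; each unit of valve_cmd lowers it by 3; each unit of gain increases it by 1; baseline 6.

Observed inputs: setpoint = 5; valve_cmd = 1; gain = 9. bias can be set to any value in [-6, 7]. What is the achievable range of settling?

Substituting into the error equation gives error = 2*bias - 14.
Substituting into the mix_ratio equation gives mix_ratio = -8*bias + 60.
So flow = 18*bias - 136.
So settling = -54*bias + 420.
Linear in bias, so extremes are at the endpoints: bias = -6 gives settling = 744; bias = 7 gives settling = 42.

42 to 744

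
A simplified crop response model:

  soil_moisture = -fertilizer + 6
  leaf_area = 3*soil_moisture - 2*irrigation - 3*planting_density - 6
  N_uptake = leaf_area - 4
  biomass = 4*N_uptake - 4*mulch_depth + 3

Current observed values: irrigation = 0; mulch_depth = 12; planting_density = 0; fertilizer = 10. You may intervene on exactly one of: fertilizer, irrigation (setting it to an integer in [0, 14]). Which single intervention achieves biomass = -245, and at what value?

set irrigation = 14

Intervening on fertilizer: biomass = -12*fertilizer - 13. Reaching -245 requires fertilizer = 58/3, not an integer.
Intervening on irrigation: with other inputs at their observed values, biomass = -8*irrigation - 133. Solving for -245 gives irrigation = 14, within [0, 14].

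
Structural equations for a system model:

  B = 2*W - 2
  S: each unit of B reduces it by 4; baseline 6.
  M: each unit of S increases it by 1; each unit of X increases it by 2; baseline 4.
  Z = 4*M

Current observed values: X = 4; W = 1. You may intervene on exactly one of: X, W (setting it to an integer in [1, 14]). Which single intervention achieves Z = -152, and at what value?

set W = 8

Intervening on X: Z = 8*X + 40. Reaching -152 requires X = -24, outside [1, 14].
Intervening on W: with other inputs at their observed values, Z = -32*W + 104. Solving for -152 gives W = 8, within [1, 14].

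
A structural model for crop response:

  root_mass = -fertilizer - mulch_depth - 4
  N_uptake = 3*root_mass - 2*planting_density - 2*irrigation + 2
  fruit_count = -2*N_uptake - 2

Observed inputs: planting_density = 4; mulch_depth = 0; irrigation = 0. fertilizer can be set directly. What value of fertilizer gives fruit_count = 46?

Substituting into the root_mass equation gives root_mass = -fertilizer - 4.
This gives N_uptake = -3*fertilizer - 18.
Substituting into the fruit_count equation gives fruit_count = 6*fertilizer + 34.
Solve 6*fertilizer + 34 = 46: fertilizer = (46 - 34) / 6 = 2.

fertilizer = 2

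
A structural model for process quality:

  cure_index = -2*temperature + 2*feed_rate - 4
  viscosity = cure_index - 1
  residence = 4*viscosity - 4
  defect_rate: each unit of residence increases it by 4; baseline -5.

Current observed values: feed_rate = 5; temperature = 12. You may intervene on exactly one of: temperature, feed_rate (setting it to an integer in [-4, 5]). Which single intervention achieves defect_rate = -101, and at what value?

Intervening on temperature: with other inputs at their observed values, defect_rate = -32*temperature + 59. Solving for -101 gives temperature = 5, within [-4, 5].
Intervening on feed_rate: defect_rate = 32*feed_rate - 485. Reaching -101 requires feed_rate = 12, outside [-4, 5].

set temperature = 5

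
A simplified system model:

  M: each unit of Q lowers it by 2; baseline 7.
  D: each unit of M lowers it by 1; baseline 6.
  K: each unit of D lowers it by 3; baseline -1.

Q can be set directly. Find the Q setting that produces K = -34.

Q = 6

Substituting into the D equation gives D = 2*Q - 1.
Substituting into the K equation gives K = -6*Q + 2.
Solve -6*Q + 2 = -34: Q = (-34 - 2) / -6 = 6.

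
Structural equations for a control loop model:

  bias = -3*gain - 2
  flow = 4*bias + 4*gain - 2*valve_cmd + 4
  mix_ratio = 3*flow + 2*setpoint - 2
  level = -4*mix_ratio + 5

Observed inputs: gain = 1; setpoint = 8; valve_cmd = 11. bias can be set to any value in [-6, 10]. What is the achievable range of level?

-363 to 405

Intervening on bias fixes its value directly, overriding its dependence on gain.
Substituting into the flow equation gives flow = 4*bias - 14.
Substituting into the mix_ratio equation gives mix_ratio = 12*bias - 28.
level becomes -48*bias + 117.
Linear in bias, so extremes are at the endpoints: bias = -6 gives level = 405; bias = 10 gives level = -363.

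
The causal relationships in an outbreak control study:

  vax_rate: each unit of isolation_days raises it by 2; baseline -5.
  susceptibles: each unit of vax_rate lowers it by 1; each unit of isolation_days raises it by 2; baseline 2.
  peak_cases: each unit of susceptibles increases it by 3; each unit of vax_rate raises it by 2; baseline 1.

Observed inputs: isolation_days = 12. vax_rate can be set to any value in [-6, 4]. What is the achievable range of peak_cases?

Intervening on vax_rate fixes its value directly, overriding its dependence on isolation_days.
Substituting into the susceptibles equation gives susceptibles = -vax_rate + 26.
peak_cases becomes -vax_rate + 79.
Linear in vax_rate, so extremes are at the endpoints: vax_rate = -6 gives peak_cases = 85; vax_rate = 4 gives peak_cases = 75.

75 to 85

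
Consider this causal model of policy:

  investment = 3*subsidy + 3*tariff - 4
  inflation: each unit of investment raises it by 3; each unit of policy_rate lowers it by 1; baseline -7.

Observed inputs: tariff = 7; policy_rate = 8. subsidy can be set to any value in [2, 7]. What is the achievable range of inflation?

54 to 99

Substituting into the investment equation gives investment = 3*subsidy + 17.
inflation becomes 9*subsidy + 36.
Linear in subsidy, so extremes are at the endpoints: subsidy = 2 gives inflation = 54; subsidy = 7 gives inflation = 99.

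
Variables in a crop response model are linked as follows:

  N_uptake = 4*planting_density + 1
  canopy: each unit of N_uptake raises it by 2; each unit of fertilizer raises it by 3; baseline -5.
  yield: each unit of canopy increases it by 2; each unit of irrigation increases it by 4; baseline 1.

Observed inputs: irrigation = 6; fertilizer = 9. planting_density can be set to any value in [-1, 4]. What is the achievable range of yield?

57 to 137

Substituting into the canopy equation gives canopy = 8*planting_density + 24.
This gives yield = 16*planting_density + 73.
Linear in planting_density, so extremes are at the endpoints: planting_density = -1 gives yield = 57; planting_density = 4 gives yield = 137.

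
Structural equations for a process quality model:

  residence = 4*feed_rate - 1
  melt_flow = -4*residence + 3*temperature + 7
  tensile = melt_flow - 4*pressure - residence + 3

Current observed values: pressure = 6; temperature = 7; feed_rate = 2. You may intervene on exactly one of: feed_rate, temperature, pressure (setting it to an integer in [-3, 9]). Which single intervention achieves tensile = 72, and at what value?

Intervening on feed_rate: with other inputs at their observed values, tensile = -20*feed_rate + 12. Solving for 72 gives feed_rate = -3, within [-3, 9].
Intervening on temperature: tensile = 3*temperature - 49. Reaching 72 requires temperature = 121/3, not an integer.
Intervening on pressure: tensile = -4*pressure - 4. Reaching 72 requires pressure = -19, outside [-3, 9].

set feed_rate = -3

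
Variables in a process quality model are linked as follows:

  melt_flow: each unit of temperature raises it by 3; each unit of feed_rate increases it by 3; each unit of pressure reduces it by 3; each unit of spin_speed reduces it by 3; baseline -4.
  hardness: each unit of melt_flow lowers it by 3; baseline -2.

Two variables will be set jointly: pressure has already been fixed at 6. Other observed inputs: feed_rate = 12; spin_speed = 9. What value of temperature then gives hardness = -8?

temperature = 5

With pressure held at 6:
Substituting into the melt_flow equation gives melt_flow = 3*temperature - 13.
hardness becomes -9*temperature + 37.
Solve -9*temperature + 37 = -8: temperature = (-8 - 37) / -9 = 5.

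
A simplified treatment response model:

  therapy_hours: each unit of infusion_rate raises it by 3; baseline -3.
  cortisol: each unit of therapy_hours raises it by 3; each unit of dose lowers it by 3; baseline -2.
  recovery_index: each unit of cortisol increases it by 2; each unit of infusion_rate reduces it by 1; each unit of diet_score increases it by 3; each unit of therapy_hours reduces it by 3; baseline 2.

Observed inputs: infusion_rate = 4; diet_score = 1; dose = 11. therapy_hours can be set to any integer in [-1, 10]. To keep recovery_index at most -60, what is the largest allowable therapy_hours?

therapy_hours = 3

Intervening on therapy_hours fixes its value directly, overriding its dependence on infusion_rate.
Substituting into the cortisol equation gives cortisol = 3*therapy_hours - 35.
recovery_index becomes 3*therapy_hours - 69.
Require 3*therapy_hours - 69 ≤ -60, so therapy_hours ≤ 3.
The largest integer in [-1, 10] satisfying this is 3.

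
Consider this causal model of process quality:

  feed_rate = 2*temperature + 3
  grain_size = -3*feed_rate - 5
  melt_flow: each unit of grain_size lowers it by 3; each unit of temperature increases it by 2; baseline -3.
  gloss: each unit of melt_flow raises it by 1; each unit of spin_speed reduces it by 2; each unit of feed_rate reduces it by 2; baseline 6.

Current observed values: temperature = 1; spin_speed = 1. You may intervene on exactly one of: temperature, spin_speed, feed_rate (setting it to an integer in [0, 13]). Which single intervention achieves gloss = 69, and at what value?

Intervening on temperature: with other inputs at their observed values, gloss = 16*temperature + 37. Solving for 69 gives temperature = 2, within [0, 13].
Intervening on spin_speed: gloss = -2*spin_speed + 55. Reaching 69 requires spin_speed = -7, outside [0, 13].
Intervening on feed_rate: gloss = 7*feed_rate + 18. Reaching 69 requires feed_rate = 51/7, not an integer.

set temperature = 2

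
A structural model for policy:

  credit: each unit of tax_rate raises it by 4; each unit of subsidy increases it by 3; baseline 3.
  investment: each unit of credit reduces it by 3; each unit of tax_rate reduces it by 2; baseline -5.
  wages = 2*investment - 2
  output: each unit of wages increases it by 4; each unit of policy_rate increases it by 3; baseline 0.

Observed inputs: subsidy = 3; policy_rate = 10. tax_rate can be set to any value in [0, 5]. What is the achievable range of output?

-866 to -306

Substituting into the credit equation gives credit = 4*tax_rate + 12.
This gives investment = -14*tax_rate - 41.
So wages = -28*tax_rate - 84.
Substituting into the output equation gives output = -112*tax_rate - 306.
Linear in tax_rate, so extremes are at the endpoints: tax_rate = 0 gives output = -306; tax_rate = 5 gives output = -866.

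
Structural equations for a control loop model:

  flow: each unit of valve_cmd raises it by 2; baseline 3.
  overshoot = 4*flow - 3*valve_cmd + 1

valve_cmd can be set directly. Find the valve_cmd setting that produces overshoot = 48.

Substituting into the overshoot equation gives overshoot = 5*valve_cmd + 13.
Solve 5*valve_cmd + 13 = 48: valve_cmd = (48 - 13) / 5 = 7.

valve_cmd = 7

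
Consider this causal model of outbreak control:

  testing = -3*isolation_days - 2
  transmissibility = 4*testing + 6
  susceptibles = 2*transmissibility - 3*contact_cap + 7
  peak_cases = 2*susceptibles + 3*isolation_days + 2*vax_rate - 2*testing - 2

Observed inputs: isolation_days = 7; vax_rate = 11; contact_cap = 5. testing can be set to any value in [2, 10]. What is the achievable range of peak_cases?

Intervening on testing fixes its value directly, overriding its dependence on isolation_days.
Substituting into the susceptibles equation gives susceptibles = 8*testing + 4.
Substituting into the peak_cases equation gives peak_cases = 14*testing + 49.
Linear in testing, so extremes are at the endpoints: testing = 2 gives peak_cases = 77; testing = 10 gives peak_cases = 189.

77 to 189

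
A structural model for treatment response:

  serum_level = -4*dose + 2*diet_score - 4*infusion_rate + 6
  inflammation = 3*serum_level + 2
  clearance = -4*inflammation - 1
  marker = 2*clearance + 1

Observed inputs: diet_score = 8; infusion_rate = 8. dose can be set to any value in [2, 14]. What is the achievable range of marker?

415 to 1567

Substituting into the serum_level equation gives serum_level = -4*dose - 10.
Substituting into the inflammation equation gives inflammation = -12*dose - 28.
Substituting into the clearance equation gives clearance = 48*dose + 111.
marker becomes 96*dose + 223.
Linear in dose, so extremes are at the endpoints: dose = 2 gives marker = 415; dose = 14 gives marker = 1567.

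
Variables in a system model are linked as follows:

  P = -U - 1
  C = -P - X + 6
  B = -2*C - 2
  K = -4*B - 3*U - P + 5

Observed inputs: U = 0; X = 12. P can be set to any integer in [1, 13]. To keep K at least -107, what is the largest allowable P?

Intervening on P fixes its value directly, overriding its dependence on U.
Substituting into the C equation gives C = -P - 6.
B becomes 2*P + 10.
K becomes -9*P - 35.
Require -9*P - 35 ≥ -107, so P ≤ 8.
The largest integer in [1, 13] satisfying this is 8.

P = 8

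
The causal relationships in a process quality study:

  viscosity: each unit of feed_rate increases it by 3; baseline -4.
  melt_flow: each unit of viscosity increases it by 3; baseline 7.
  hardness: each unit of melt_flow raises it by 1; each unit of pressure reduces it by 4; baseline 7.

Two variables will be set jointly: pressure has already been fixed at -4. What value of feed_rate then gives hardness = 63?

With pressure held at -4:
Substituting into the melt_flow equation gives melt_flow = 9*feed_rate - 5.
So hardness = 9*feed_rate + 18.
Solve 9*feed_rate + 18 = 63: feed_rate = (63 - 18) / 9 = 5.

feed_rate = 5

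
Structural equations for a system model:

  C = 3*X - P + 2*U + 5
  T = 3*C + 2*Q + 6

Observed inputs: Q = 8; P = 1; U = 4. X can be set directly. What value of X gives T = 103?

Substituting into the C equation gives C = 3*X + 12.
Substituting into the T equation gives T = 9*X + 58.
Solve 9*X + 58 = 103: X = (103 - 58) / 9 = 5.

X = 5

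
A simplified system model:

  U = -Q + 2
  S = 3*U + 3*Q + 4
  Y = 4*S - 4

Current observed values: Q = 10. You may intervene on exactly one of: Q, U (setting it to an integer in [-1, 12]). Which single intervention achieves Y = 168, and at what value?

set U = 3

Intervening on Q: the paths from Q to Y cancel (net effect zero), leaving Y = 36; 168 is unreachable this way.
Intervening on U: with other inputs at their observed values, Y = 12*U + 132. Solving for 168 gives U = 3, within [-1, 12].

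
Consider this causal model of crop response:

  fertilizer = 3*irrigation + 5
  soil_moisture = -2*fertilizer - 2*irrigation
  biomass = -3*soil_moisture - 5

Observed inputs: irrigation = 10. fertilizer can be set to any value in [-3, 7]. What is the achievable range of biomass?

Intervening on fertilizer fixes its value directly, overriding its dependence on irrigation.
Substituting into the soil_moisture equation gives soil_moisture = -2*fertilizer - 20.
So biomass = 6*fertilizer + 55.
Linear in fertilizer, so extremes are at the endpoints: fertilizer = -3 gives biomass = 37; fertilizer = 7 gives biomass = 97.

37 to 97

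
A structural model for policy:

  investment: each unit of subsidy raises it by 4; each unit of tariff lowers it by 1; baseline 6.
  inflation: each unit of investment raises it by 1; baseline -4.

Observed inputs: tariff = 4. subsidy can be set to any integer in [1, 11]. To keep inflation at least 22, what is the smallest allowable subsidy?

subsidy = 6

Substituting into the investment equation gives investment = 4*subsidy + 2.
This gives inflation = 4*subsidy - 2.
Require 4*subsidy - 2 ≥ 22, so subsidy ≥ 6.
The smallest integer in [1, 11] satisfying this is 6.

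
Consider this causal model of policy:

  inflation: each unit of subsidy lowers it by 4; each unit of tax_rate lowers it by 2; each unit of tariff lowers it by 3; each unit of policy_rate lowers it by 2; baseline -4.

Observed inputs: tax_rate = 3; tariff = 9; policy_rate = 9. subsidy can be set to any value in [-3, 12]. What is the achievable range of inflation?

Substituting into the inflation equation gives inflation = -4*subsidy - 55.
Linear in subsidy, so extremes are at the endpoints: subsidy = -3 gives inflation = -43; subsidy = 12 gives inflation = -103.

-103 to -43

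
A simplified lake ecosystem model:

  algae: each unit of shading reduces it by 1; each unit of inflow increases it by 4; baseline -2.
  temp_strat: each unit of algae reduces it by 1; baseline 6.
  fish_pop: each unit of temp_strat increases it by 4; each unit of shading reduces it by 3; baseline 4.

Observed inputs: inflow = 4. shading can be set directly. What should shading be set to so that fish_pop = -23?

Substituting into the algae equation gives algae = -shading + 14.
This gives temp_strat = shading - 8.
So fish_pop = shading - 28.
Solve shading - 28 = -23: shading = (-23 + 28) / 1 = 5.

shading = 5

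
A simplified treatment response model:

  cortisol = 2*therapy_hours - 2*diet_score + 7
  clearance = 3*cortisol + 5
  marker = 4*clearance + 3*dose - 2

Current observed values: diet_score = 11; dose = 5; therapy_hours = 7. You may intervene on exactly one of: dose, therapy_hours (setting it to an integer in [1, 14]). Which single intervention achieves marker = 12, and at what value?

Intervening on dose: with other inputs at their observed values, marker = 3*dose + 6. Solving for 12 gives dose = 2, within [1, 14].
Intervening on therapy_hours: marker = 24*therapy_hours - 147. Reaching 12 requires therapy_hours = 53/8, not an integer.

set dose = 2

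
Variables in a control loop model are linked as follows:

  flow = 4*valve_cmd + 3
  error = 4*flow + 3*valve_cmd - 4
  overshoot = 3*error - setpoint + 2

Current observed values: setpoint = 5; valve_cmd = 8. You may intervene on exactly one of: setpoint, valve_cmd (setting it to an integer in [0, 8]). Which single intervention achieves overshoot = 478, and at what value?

Intervening on setpoint: with other inputs at their observed values, overshoot = -setpoint + 482. Solving for 478 gives setpoint = 4, within [0, 8].
Intervening on valve_cmd: overshoot = 57*valve_cmd + 21. Reaching 478 requires valve_cmd = 457/57, not an integer.

set setpoint = 4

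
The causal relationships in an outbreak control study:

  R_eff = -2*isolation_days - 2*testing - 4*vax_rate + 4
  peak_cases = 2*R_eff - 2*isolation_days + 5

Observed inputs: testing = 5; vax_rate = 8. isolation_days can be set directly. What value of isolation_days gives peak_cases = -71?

isolation_days = 0

Substituting into the R_eff equation gives R_eff = -2*isolation_days - 38.
This gives peak_cases = -6*isolation_days - 71.
Solve -6*isolation_days - 71 = -71: isolation_days = (-71 + 71) / -6 = 0.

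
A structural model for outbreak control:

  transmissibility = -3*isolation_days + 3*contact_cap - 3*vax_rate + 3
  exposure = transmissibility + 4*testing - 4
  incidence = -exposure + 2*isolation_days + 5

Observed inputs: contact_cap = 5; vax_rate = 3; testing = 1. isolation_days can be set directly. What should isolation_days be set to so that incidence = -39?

Substituting into the transmissibility equation gives transmissibility = -3*isolation_days + 9.
exposure becomes -3*isolation_days + 9.
incidence becomes 5*isolation_days - 4.
Solve 5*isolation_days - 4 = -39: isolation_days = (-39 + 4) / 5 = -7.

isolation_days = -7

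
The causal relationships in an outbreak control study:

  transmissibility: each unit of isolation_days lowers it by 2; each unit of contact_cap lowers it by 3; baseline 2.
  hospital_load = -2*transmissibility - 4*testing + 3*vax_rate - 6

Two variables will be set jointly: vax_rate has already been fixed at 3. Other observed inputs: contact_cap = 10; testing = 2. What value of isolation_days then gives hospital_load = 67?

isolation_days = 4

With vax_rate held at 3:
Substituting into the transmissibility equation gives transmissibility = -2*isolation_days - 28.
Substituting into the hospital_load equation gives hospital_load = 4*isolation_days + 51.
Solve 4*isolation_days + 51 = 67: isolation_days = (67 - 51) / 4 = 4.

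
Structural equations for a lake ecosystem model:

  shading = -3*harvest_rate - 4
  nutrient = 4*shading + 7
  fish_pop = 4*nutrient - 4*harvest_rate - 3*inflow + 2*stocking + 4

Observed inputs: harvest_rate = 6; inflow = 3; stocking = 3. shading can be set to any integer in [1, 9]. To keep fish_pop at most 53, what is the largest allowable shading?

shading = 3

Intervening on shading fixes its value directly, overriding its dependence on harvest_rate.
Substituting into the fish_pop equation gives fish_pop = 16*shading + 5.
Require 16*shading + 5 ≤ 53, so shading ≤ 3.
The largest integer in [1, 9] satisfying this is 3.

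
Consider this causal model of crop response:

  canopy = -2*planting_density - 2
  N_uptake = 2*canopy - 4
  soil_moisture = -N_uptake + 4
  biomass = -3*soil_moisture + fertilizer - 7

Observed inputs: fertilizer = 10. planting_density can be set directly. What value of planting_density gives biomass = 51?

planting_density = -7

Substituting into the N_uptake equation gives N_uptake = -4*planting_density - 8.
This gives soil_moisture = 4*planting_density + 12.
biomass becomes -12*planting_density - 33.
Solve -12*planting_density - 33 = 51: planting_density = (51 + 33) / -12 = -7.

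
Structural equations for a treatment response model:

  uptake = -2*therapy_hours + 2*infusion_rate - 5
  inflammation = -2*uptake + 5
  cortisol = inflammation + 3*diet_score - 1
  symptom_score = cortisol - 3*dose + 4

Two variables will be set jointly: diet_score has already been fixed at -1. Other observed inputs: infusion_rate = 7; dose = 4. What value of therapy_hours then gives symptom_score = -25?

With diet_score held at -1:
Substituting into the uptake equation gives uptake = -2*therapy_hours + 9.
Substituting into the inflammation equation gives inflammation = 4*therapy_hours - 13.
This gives cortisol = 4*therapy_hours - 17.
Substituting into the symptom_score equation gives symptom_score = 4*therapy_hours - 25.
Solve 4*therapy_hours - 25 = -25: therapy_hours = (-25 + 25) / 4 = 0.

therapy_hours = 0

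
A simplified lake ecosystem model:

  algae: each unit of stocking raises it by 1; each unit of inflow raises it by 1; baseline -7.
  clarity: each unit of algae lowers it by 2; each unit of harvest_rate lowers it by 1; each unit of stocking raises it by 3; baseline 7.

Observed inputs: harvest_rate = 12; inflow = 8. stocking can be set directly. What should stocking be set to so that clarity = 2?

stocking = 9

Substituting into the algae equation gives algae = stocking + 1.
Substituting into the clarity equation gives clarity = stocking - 7.
Solve stocking - 7 = 2: stocking = (2 + 7) / 1 = 9.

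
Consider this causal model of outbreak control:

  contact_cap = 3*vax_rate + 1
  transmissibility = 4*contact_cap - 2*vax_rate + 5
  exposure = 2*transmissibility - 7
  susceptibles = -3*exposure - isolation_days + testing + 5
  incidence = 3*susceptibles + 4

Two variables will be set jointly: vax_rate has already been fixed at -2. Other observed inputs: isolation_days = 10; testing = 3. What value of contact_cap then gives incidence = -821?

With vax_rate held at -2:
Intervening on contact_cap fixes its value directly, overriding its dependence on vax_rate.
Substituting into the transmissibility equation gives transmissibility = 4*contact_cap + 9.
Substituting into the exposure equation gives exposure = 8*contact_cap + 11.
Substituting into the susceptibles equation gives susceptibles = -24*contact_cap - 35.
incidence becomes -72*contact_cap - 101.
Solve -72*contact_cap - 101 = -821: contact_cap = (-821 + 101) / -72 = 10.

contact_cap = 10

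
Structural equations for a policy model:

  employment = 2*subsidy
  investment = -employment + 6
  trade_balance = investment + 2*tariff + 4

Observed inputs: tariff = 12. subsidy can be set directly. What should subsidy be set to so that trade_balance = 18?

subsidy = 8

Substituting into the investment equation gives investment = -2*subsidy + 6.
trade_balance becomes -2*subsidy + 34.
Solve -2*subsidy + 34 = 18: subsidy = (18 - 34) / -2 = 8.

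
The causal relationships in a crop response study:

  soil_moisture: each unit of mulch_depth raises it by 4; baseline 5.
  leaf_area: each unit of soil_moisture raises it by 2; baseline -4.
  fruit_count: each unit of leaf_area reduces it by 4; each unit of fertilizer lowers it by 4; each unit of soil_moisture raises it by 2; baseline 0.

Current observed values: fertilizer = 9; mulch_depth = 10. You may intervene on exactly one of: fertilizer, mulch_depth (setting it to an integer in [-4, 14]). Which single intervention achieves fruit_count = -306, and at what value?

Intervening on fertilizer: with other inputs at their observed values, fruit_count = -4*fertilizer - 254. Solving for -306 gives fertilizer = 13, within [-4, 14].
Intervening on mulch_depth: fruit_count = -24*mulch_depth - 50. Reaching -306 requires mulch_depth = 32/3, not an integer.

set fertilizer = 13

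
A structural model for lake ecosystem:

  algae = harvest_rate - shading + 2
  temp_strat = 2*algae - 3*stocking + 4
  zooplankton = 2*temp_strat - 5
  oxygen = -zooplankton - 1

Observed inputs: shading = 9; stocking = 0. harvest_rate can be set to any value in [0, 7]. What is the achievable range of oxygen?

-4 to 24

Substituting into the algae equation gives algae = harvest_rate - 7.
This gives temp_strat = 2*harvest_rate - 10.
zooplankton becomes 4*harvest_rate - 25.
Substituting into the oxygen equation gives oxygen = -4*harvest_rate + 24.
Linear in harvest_rate, so extremes are at the endpoints: harvest_rate = 0 gives oxygen = 24; harvest_rate = 7 gives oxygen = -4.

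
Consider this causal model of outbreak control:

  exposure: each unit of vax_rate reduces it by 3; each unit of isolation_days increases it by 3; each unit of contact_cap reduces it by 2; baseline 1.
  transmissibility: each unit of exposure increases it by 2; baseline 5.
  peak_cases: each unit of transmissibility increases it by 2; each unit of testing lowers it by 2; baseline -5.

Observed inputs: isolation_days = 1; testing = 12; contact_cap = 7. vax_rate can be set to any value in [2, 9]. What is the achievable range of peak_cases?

-167 to -83

Substituting into the exposure equation gives exposure = -3*vax_rate - 10.
So transmissibility = -6*vax_rate - 15.
peak_cases becomes -12*vax_rate - 59.
Linear in vax_rate, so extremes are at the endpoints: vax_rate = 2 gives peak_cases = -83; vax_rate = 9 gives peak_cases = -167.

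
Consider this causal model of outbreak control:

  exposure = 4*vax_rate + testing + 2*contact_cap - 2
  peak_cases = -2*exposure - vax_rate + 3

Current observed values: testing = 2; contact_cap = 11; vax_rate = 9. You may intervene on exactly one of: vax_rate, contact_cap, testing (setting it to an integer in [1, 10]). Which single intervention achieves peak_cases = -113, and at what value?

set vax_rate = 8

Intervening on vax_rate: with other inputs at their observed values, peak_cases = -9*vax_rate - 41. Solving for -113 gives vax_rate = 8, within [1, 10].
Intervening on contact_cap: peak_cases = -4*contact_cap - 78. Reaching -113 requires contact_cap = 35/4, not an integer.
Intervening on testing: peak_cases = -2*testing - 118. Reaching -113 requires testing = -5/2, not an integer.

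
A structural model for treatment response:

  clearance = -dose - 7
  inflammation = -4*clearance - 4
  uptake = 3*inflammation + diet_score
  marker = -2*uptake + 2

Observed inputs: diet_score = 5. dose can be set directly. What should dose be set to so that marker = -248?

dose = 4

Substituting into the inflammation equation gives inflammation = 4*dose + 24.
This gives uptake = 12*dose + 77.
So marker = -24*dose - 152.
Solve -24*dose - 152 = -248: dose = (-248 + 152) / -24 = 4.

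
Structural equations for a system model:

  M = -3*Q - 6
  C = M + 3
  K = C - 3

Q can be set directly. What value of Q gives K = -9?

Q = 1

Substituting into the C equation gives C = -3*Q - 3.
Substituting into the K equation gives K = -3*Q - 6.
Solve -3*Q - 6 = -9: Q = (-9 + 6) / -3 = 1.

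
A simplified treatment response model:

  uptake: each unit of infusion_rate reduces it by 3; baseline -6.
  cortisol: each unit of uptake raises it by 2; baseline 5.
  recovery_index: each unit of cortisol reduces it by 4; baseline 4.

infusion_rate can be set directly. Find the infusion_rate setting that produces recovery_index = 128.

Substituting into the cortisol equation gives cortisol = -6*infusion_rate - 7.
Substituting into the recovery_index equation gives recovery_index = 24*infusion_rate + 32.
Solve 24*infusion_rate + 32 = 128: infusion_rate = (128 - 32) / 24 = 4.

infusion_rate = 4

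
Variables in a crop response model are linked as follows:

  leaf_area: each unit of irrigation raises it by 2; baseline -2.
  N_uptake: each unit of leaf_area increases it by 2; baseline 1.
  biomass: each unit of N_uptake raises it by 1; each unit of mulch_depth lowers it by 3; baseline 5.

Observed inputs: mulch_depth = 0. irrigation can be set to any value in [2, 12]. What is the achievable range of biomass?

Substituting into the N_uptake equation gives N_uptake = 4*irrigation - 3.
Substituting into the biomass equation gives biomass = 4*irrigation + 2.
Linear in irrigation, so extremes are at the endpoints: irrigation = 2 gives biomass = 10; irrigation = 12 gives biomass = 50.

10 to 50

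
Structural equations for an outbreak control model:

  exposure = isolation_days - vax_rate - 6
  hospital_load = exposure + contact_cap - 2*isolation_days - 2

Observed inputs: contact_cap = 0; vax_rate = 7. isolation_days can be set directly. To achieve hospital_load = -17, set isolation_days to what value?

Substituting into the exposure equation gives exposure = isolation_days - 13.
This gives hospital_load = -isolation_days - 15.
Solve -isolation_days - 15 = -17: isolation_days = (-17 + 15) / -1 = 2.

isolation_days = 2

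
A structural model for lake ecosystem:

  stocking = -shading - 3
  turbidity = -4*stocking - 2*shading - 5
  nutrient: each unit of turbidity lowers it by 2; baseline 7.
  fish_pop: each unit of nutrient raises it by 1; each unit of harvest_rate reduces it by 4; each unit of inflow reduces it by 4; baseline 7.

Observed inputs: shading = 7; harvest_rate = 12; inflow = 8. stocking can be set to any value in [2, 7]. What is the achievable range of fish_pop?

-12 to 28

Intervening on stocking fixes its value directly, overriding its dependence on shading.
Substituting into the turbidity equation gives turbidity = -4*stocking - 19.
Substituting into the nutrient equation gives nutrient = 8*stocking + 45.
Substituting into the fish_pop equation gives fish_pop = 8*stocking - 28.
Linear in stocking, so extremes are at the endpoints: stocking = 2 gives fish_pop = -12; stocking = 7 gives fish_pop = 28.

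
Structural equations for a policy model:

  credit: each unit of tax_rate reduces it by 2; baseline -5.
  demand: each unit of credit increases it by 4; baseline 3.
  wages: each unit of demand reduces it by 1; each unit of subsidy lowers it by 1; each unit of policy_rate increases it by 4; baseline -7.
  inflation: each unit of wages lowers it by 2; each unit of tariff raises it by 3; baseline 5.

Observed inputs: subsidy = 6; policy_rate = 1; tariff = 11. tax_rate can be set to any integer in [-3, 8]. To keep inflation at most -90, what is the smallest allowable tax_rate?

tax_rate = 7

Substituting into the demand equation gives demand = -8*tax_rate - 17.
Substituting into the wages equation gives wages = 8*tax_rate + 8.
Substituting into the inflation equation gives inflation = -16*tax_rate + 22.
Require -16*tax_rate + 22 ≤ -90, so tax_rate ≥ 7.
The smallest integer in [-3, 8] satisfying this is 7.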